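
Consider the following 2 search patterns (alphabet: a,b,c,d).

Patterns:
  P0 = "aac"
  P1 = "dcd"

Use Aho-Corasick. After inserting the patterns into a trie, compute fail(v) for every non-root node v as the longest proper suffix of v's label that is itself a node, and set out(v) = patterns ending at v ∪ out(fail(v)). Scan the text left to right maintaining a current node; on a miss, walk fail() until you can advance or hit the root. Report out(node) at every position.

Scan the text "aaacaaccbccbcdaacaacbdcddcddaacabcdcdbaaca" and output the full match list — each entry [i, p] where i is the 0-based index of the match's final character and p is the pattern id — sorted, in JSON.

Build automaton:
Trie nodes:
  n0 'ε': a→1 d→4
  n1 'a': a→2
  n2 'aa': c→3
  n3 'aac': ·  ←P0
  n4 'd': c→5
  n5 'dc': d→6
  n6 'dcd': ·  ←P1

BFS fail/out derivation:
  fail(1) 'a': from fail(0)=0 chase 'a': 0 ⇒ 0;  out=∅∪out(0)=∅
  fail(4) 'd': from fail(0)=0 chase 'd': 0 ⇒ 0;  out=∅∪out(0)=∅
  fail(2) 'aa': from fail(1)=0 chase 'a': 0 ⇒ 1;  out=∅∪out(1)=∅
  fail(5) 'dc': from fail(4)=0 chase 'c': 0 ⇒ 0;  out=∅∪out(0)=∅
  fail(3) 'aac': from fail(2)=1 chase 'c': 1→0 ⇒ 0;  out={0}∪out(0)={0}
  fail(6) 'dcd': from fail(5)=0 chase 'd': 0 ⇒ 4;  out={1}∪out(4)={1}

Text stream:
[0] read 'a'  n0⇒n1
[1] read 'a'  n1⇒n2
[2] read 'a'  n2⇒n2 (via fail)
[3] read 'c'  n2⇒n3  ** P0@[1:3]
[4] read 'a'  n3⇒n1 (via fail)
[5] read 'a'  n1⇒n2
[6] read 'c'  n2⇒n3  ** P0@[4:6]
[7] read 'c'  n3⇒n0 (via fail)
[8] read 'b'  n0⇒n0
[9] read 'c'  n0⇒n0
[10] read 'c'  n0⇒n0
[11] read 'b'  n0⇒n0
[12] read 'c'  n0⇒n0
[13] read 'd'  n0⇒n4
[14] read 'a'  n4⇒n1 (via fail)
[15] read 'a'  n1⇒n2
[16] read 'c'  n2⇒n3  ** P0@[14:16]
[17] read 'a'  n3⇒n1 (via fail)
[18] read 'a'  n1⇒n2
[19] read 'c'  n2⇒n3  ** P0@[17:19]
[20] read 'b'  n3⇒n0 (via fail)
[21] read 'd'  n0⇒n4
[22] read 'c'  n4⇒n5
[23] read 'd'  n5⇒n6  ** P1@[21:23]
[24] read 'd'  n6⇒n4 (via fail)
[25] read 'c'  n4⇒n5
[26] read 'd'  n5⇒n6  ** P1@[24:26]
[27] read 'd'  n6⇒n4 (via fail)
[28] read 'a'  n4⇒n1 (via fail)
[29] read 'a'  n1⇒n2
[30] read 'c'  n2⇒n3  ** P0@[28:30]
[31] read 'a'  n3⇒n1 (via fail)
[32] read 'b'  n1⇒n0 (via fail)
[33] read 'c'  n0⇒n0
[34] read 'd'  n0⇒n4
[35] read 'c'  n4⇒n5
[36] read 'd'  n5⇒n6  ** P1@[34:36]
[37] read 'b'  n6⇒n0 (via fail)
[38] read 'a'  n0⇒n1
[39] read 'a'  n1⇒n2
[40] read 'c'  n2⇒n3  ** P0@[38:40]
[41] read 'a'  n3⇒n1 (via fail)

All matches (sorted): [[3,0],[6,0],[16,0],[19,0],[23,1],[26,1],[30,0],[36,1],[40,0]]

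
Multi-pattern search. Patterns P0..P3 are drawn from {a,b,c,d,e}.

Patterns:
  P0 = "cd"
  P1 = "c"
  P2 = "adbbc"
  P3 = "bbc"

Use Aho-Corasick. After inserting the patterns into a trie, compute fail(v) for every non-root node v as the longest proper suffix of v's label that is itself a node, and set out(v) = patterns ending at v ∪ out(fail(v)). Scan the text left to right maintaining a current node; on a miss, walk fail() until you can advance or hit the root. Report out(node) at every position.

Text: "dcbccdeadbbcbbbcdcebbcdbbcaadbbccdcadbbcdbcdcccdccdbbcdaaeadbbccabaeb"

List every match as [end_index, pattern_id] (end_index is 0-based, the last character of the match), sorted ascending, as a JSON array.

Build automaton:
Trie nodes:
  n0 'ε': a→3 b→8 c→1
  n1 'c': d→2  ←P1
  n2 'cd': ·  ←P0
  n3 'a': d→4
  n4 'ad': b→5
  n5 'adb': b→6
  n6 'adbb': c→7
  n7 'adbbc': ·  ←P2
  n8 'b': b→9
  n9 'bb': c→10
  n10 'bbc': ·  ←P3

BFS fail/out derivation:
  fail(1) 'c': from fail(0)=0 chase 'c': 0 ⇒ 0;  out={1}∪out(0)={1}
  fail(3) 'a': from fail(0)=0 chase 'a': 0 ⇒ 0;  out=∅∪out(0)=∅
  fail(8) 'b': from fail(0)=0 chase 'b': 0 ⇒ 0;  out=∅∪out(0)=∅
  fail(2) 'cd': from fail(1)=0 chase 'd': 0 ⇒ 0;  out={0}∪out(0)={0}
  fail(4) 'ad': from fail(3)=0 chase 'd': 0 ⇒ 0;  out=∅∪out(0)=∅
  fail(9) 'bb': from fail(8)=0 chase 'b': 0 ⇒ 8;  out=∅∪out(8)=∅
  fail(5) 'adb': from fail(4)=0 chase 'b': 0 ⇒ 8;  out=∅∪out(8)=∅
  fail(10) 'bbc': from fail(9)=8 chase 'c': 8→0 ⇒ 1;  out={3}∪out(1)={1,3}
  fail(6) 'adbb': from fail(5)=8 chase 'b': 8 ⇒ 9;  out=∅∪out(9)=∅
  fail(7) 'adbbc': from fail(6)=9 chase 'c': 9 ⇒ 10;  out={2}∪out(10)={1,2,3}

Run:
pos 0 'd': at 0
pos 1 'c': at 1  emit P1@[1:1]
pos 2 'b': at 8 ·f
pos 3 'c': at 1 ·f  emit P1@[3:3]
pos 4 'c': at 1 ·f  emit P1@[4:4]
pos 5 'd': at 2  emit P0@[4:5]
pos 6 'e': at 0 ·f
pos 7 'a': at 3
pos 8 'd': at 4
pos 9 'b': at 5
pos 10 'b': at 6
pos 11 'c': at 7  emit P1@[11:11],P2@[7:11],P3@[9:11]
pos 12 'b': at 8 ·f
pos 13 'b': at 9
pos 14 'b': at 9 ·f
pos 15 'c': at 10  emit P1@[15:15],P3@[13:15]
pos 16 'd': at 2 ·f  emit P0@[15:16]
pos 17 'c': at 1 ·f  emit P1@[17:17]
pos 18 'e': at 0 ·f
pos 19 'b': at 8
pos 20 'b': at 9
pos 21 'c': at 10  emit P1@[21:21],P3@[19:21]
pos 22 'd': at 2 ·f  emit P0@[21:22]
pos 23 'b': at 8 ·f
pos 24 'b': at 9
pos 25 'c': at 10  emit P1@[25:25],P3@[23:25]
pos 26 'a': at 3 ·f
pos 27 'a': at 3 ·f
pos 28 'd': at 4
pos 29 'b': at 5
pos 30 'b': at 6
pos 31 'c': at 7  emit P1@[31:31],P2@[27:31],P3@[29:31]
pos 32 'c': at 1 ·f  emit P1@[32:32]
pos 33 'd': at 2  emit P0@[32:33]
pos 34 'c': at 1 ·f  emit P1@[34:34]
pos 35 'a': at 3 ·f
pos 36 'd': at 4
pos 37 'b': at 5
pos 38 'b': at 6
pos 39 'c': at 7  emit P1@[39:39],P2@[35:39],P3@[37:39]
pos 40 'd': at 2 ·f  emit P0@[39:40]
pos 41 'b': at 8 ·f
pos 42 'c': at 1 ·f  emit P1@[42:42]
pos 43 'd': at 2  emit P0@[42:43]
pos 44 'c': at 1 ·f  emit P1@[44:44]
pos 45 'c': at 1 ·f  emit P1@[45:45]
pos 46 'c': at 1 ·f  emit P1@[46:46]
pos 47 'd': at 2  emit P0@[46:47]
pos 48 'c': at 1 ·f  emit P1@[48:48]
pos 49 'c': at 1 ·f  emit P1@[49:49]
pos 50 'd': at 2  emit P0@[49:50]
pos 51 'b': at 8 ·f
pos 52 'b': at 9
pos 53 'c': at 10  emit P1@[53:53],P3@[51:53]
pos 54 'd': at 2 ·f  emit P0@[53:54]
pos 55 'a': at 3 ·f
pos 56 'a': at 3 ·f
pos 57 'e': at 0 ·f
pos 58 'a': at 3
pos 59 'd': at 4
pos 60 'b': at 5
pos 61 'b': at 6
pos 62 'c': at 7  emit P1@[62:62],P2@[58:62],P3@[60:62]
pos 63 'c': at 1 ·f  emit P1@[63:63]
pos 64 'a': at 3 ·f
pos 65 'b': at 8 ·f
pos 66 'a': at 3 ·f
pos 67 'e': at 0 ·f
pos 68 'b': at 8

All matches (sorted): [[1,1],[3,1],[4,1],[5,0],[11,1],[11,2],[11,3],[15,1],[15,3],[16,0],[17,1],[21,1],[21,3],[22,0],[25,1],[25,3],[31,1],[31,2],[31,3],[32,1],[33,0],[34,1],[39,1],[39,2],[39,3],[40,0],[42,1],[43,0],[44,1],[45,1],[46,1],[47,0],[48,1],[49,1],[50,0],[53,1],[53,3],[54,0],[62,1],[62,2],[62,3],[63,1]]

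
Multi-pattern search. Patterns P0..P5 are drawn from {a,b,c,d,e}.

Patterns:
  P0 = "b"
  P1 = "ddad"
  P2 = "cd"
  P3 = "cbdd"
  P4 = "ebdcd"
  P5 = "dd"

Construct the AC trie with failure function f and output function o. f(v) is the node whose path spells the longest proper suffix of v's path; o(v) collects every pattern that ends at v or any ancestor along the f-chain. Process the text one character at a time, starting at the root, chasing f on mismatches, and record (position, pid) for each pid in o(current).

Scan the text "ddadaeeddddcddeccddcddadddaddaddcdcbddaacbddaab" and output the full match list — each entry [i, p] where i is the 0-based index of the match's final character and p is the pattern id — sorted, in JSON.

Build automaton:
Trie nodes:
  0='ε' goto b→1 c→6 d→2 e→11
  1='b' goto ·  [P0 ends]
  2='d' goto d→3
  3='dd' goto a→4  [P5 ends]
  4='dda' goto d→5
  5='ddad' goto ·  [P1 ends]
  6='c' goto b→8 d→7
  7='cd' goto ·  [P2 ends]
  8='cb' goto d→9
  9='cbd' goto d→10
  10='cbdd' goto ·  [P3 ends]
  11='e' goto b→12
  12='eb' goto d→13
  13='ebd' goto c→14
  14='ebdc' goto d→15
  15='ebdcd' goto ·  [P4 ends]

Failure links (BFS by depth):
  fail(1) 'b': from fail(0)=0 chase 'b': 0 ⇒ 0;  out={0}∪out(0)={0}
  fail(2) 'd': from fail(0)=0 chase 'd': 0 ⇒ 0;  out=∅∪out(0)=∅
  fail(6) 'c': from fail(0)=0 chase 'c': 0 ⇒ 0;  out=∅∪out(0)=∅
  fail(11) 'e': from fail(0)=0 chase 'e': 0 ⇒ 0;  out=∅∪out(0)=∅
  fail(3) 'dd': from fail(2)=0 chase 'd': 0 ⇒ 2;  out={5}∪out(2)={5}
  fail(7) 'cd': from fail(6)=0 chase 'd': 0 ⇒ 2;  out={2}∪out(2)={2}
  fail(8) 'cb': from fail(6)=0 chase 'b': 0 ⇒ 1;  out=∅∪out(1)={0}
  fail(12) 'eb': from fail(11)=0 chase 'b': 0 ⇒ 1;  out=∅∪out(1)={0}
  fail(4) 'dda': from fail(3)=2 chase 'a': 2→0 ⇒ 0;  out=∅∪out(0)=∅
  fail(9) 'cbd': from fail(8)=1 chase 'd': 1→0 ⇒ 2;  out=∅∪out(2)=∅
  fail(13) 'ebd': from fail(12)=1 chase 'd': 1→0 ⇒ 2;  out=∅∪out(2)=∅
  fail(5) 'ddad': from fail(4)=0 chase 'd': 0 ⇒ 2;  out={1}∪out(2)={1}
  fail(10) 'cbdd': from fail(9)=2 chase 'd': 2 ⇒ 3;  out={3}∪out(3)={3,5}
  fail(14) 'ebdc': from fail(13)=2 chase 'c': 2→0 ⇒ 6;  out=∅∪out(6)=∅
  fail(15) 'ebdcd': from fail(14)=6 chase 'd': 6 ⇒ 7;  out={4}∪out(7)={2,4}

Scan:
[0] read 'd'  n0⇒n2
[1] read 'd'  n2⇒n3  → match P5@[0:1]
[2] read 'a'  n3⇒n4
[3] read 'd'  n4⇒n5  → match P1@[0:3]
[4] read 'a'  n5⇒n0 (via fail)
[5] read 'e'  n0⇒n11
[6] read 'e'  n11⇒n11 (via fail)
[7] read 'd'  n11⇒n2 (via fail)
[8] read 'd'  n2⇒n3  → match P5@[7:8]
[9] read 'd'  n3⇒n3 (via fail)  → match P5@[8:9]
[10] read 'd'  n3⇒n3 (via fail)  → match P5@[9:10]
[11] read 'c'  n3⇒n6 (via fail)
[12] read 'd'  n6⇒n7  → match P2@[11:12]
[13] read 'd'  n7⇒n3 (via fail)  → match P5@[12:13]
[14] read 'e'  n3⇒n11 (via fail)
[15] read 'c'  n11⇒n6 (via fail)
[16] read 'c'  n6⇒n6 (via fail)
[17] read 'd'  n6⇒n7  → match P2@[16:17]
[18] read 'd'  n7⇒n3 (via fail)  → match P5@[17:18]
[19] read 'c'  n3⇒n6 (via fail)
[20] read 'd'  n6⇒n7  → match P2@[19:20]
[21] read 'd'  n7⇒n3 (via fail)  → match P5@[20:21]
[22] read 'a'  n3⇒n4
[23] read 'd'  n4⇒n5  → match P1@[20:23]
[24] read 'd'  n5⇒n3 (via fail)  → match P5@[23:24]
[25] read 'd'  n3⇒n3 (via fail)  → match P5@[24:25]
[26] read 'a'  n3⇒n4
[27] read 'd'  n4⇒n5  → match P1@[24:27]
[28] read 'd'  n5⇒n3 (via fail)  → match P5@[27:28]
[29] read 'a'  n3⇒n4
[30] read 'd'  n4⇒n5  → match P1@[27:30]
[31] read 'd'  n5⇒n3 (via fail)  → match P5@[30:31]
[32] read 'c'  n3⇒n6 (via fail)
[33] read 'd'  n6⇒n7  → match P2@[32:33]
[34] read 'c'  n7⇒n6 (via fail)
[35] read 'b'  n6⇒n8  → match P0@[35:35]
[36] read 'd'  n8⇒n9
[37] read 'd'  n9⇒n10  → match P3@[34:37],P5@[36:37]
[38] read 'a'  n10⇒n4 (via fail)
[39] read 'a'  n4⇒n0 (via fail)
[40] read 'c'  n0⇒n6
[41] read 'b'  n6⇒n8  → match P0@[41:41]
[42] read 'd'  n8⇒n9
[43] read 'd'  n9⇒n10  → match P3@[40:43],P5@[42:43]
[44] read 'a'  n10⇒n4 (via fail)
[45] read 'a'  n4⇒n0 (via fail)
[46] read 'b'  n0⇒n1  → match P0@[46:46]

Result: [[1,5],[3,1],[8,5],[9,5],[10,5],[12,2],[13,5],[17,2],[18,5],[20,2],[21,5],[23,1],[24,5],[25,5],[27,1],[28,5],[30,1],[31,5],[33,2],[35,0],[37,3],[37,5],[41,0],[43,3],[43,5],[46,0]]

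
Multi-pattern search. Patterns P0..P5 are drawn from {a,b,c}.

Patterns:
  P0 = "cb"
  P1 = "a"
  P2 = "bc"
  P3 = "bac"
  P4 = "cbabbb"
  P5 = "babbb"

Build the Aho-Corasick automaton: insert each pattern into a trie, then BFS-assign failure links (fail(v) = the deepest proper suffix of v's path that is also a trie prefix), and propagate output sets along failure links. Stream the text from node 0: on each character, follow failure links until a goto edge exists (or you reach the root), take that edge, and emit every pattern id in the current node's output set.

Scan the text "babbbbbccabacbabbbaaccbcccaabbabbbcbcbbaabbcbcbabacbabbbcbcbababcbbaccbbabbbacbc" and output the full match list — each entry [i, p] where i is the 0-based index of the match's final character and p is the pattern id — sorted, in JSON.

Build:
Trie (insert patterns):
  0='ε' goto a→3 b→4 c→1
  1='c' goto b→2
  2='cb' goto a→8  ←P0
  3='a' goto ·  ←P1
  4='b' goto a→6 c→5
  5='bc' goto ·  ←P2
  6='ba' goto b→12 c→7
  7='bac' goto ·  ←P3
  8='cba' goto b→9
  9='cbab' goto b→10
  10='cbabb' goto b→11
  11='cbabbb' goto ·  ←P4
  12='bab' goto b→13
  13='babb' goto b→14
  14='babbb' goto ·  ←P5

Failure links (BFS by depth):
  fail(1) 'c': from fail(0)=0 chase 'c': 0 ⇒ 0;  out=∅∪out(0)=∅
  fail(3) 'a': from fail(0)=0 chase 'a': 0 ⇒ 0;  out={1}∪out(0)={1}
  fail(4) 'b': from fail(0)=0 chase 'b': 0 ⇒ 0;  out=∅∪out(0)=∅
  fail(2) 'cb': from fail(1)=0 chase 'b': 0 ⇒ 4;  out={0}∪out(4)={0}
  fail(5) 'bc': from fail(4)=0 chase 'c': 0 ⇒ 1;  out={2}∪out(1)={2}
  fail(6) 'ba': from fail(4)=0 chase 'a': 0 ⇒ 3;  out=∅∪out(3)={1}
  fail(7) 'bac': from fail(6)=3 chase 'c': 3→0 ⇒ 1;  out={3}∪out(1)={3}
  fail(8) 'cba': from fail(2)=4 chase 'a': 4 ⇒ 6;  out=∅∪out(6)={1}
  fail(12) 'bab': from fail(6)=3 chase 'b': 3→0 ⇒ 4;  out=∅∪out(4)=∅
  fail(9) 'cbab': from fail(8)=6 chase 'b': 6 ⇒ 12;  out=∅∪out(12)=∅
  fail(13) 'babb': from fail(12)=4 chase 'b': 4→0 ⇒ 4;  out=∅∪out(4)=∅
  fail(10) 'cbabb': from fail(9)=12 chase 'b': 12 ⇒ 13;  out=∅∪out(13)=∅
  fail(14) 'babbb': from fail(13)=4 chase 'b': 4→0 ⇒ 4;  out={5}∪out(4)={5}
  fail(11) 'cbabbb': from fail(10)=13 chase 'b': 13 ⇒ 14;  out={4}∪out(14)={4,5}

Scan:
[0] read 'b'  n0⇒n4
[1] read 'a'  n4⇒n6  → match P1@[1:1]
[2] read 'b'  n6⇒n12
[3] read 'b'  n12⇒n13
[4] read 'b'  n13⇒n14  → match P5@[0:4]
[5] read 'b'  n14⇒n4 ·f
[6] read 'b'  n4⇒n4 ·f
[7] read 'c'  n4⇒n5  → match P2@[6:7]
[8] read 'c'  n5⇒n1 ·f
[9] read 'a'  n1⇒n3 ·f  → match P1@[9:9]
[10] read 'b'  n3⇒n4 ·f
[11] read 'a'  n4⇒n6  → match P1@[11:11]
[12] read 'c'  n6⇒n7  → match P3@[10:12]
[13] read 'b'  n7⇒n2 ·f  → match P0@[12:13]
[14] read 'a'  n2⇒n8  → match P1@[14:14]
[15] read 'b'  n8⇒n9
[16] read 'b'  n9⇒n10
[17] read 'b'  n10⇒n11  → match P4@[12:17],P5@[13:17]
[18] read 'a'  n11⇒n6 ·f  → match P1@[18:18]
[19] read 'a'  n6⇒n3 ·f  → match P1@[19:19]
[20] read 'c'  n3⇒n1 ·f
[21] read 'c'  n1⇒n1 ·f
[22] read 'b'  n1⇒n2  → match P0@[21:22]
[23] read 'c'  n2⇒n5 ·f  → match P2@[22:23]
[24] read 'c'  n5⇒n1 ·f
[25] read 'c'  n1⇒n1 ·f
[26] read 'a'  n1⇒n3 ·f  → match P1@[26:26]
[27] read 'a'  n3⇒n3 ·f  → match P1@[27:27]
[28] read 'b'  n3⇒n4 ·f
[29] read 'b'  n4⇒n4 ·f
[30] read 'a'  n4⇒n6  → match P1@[30:30]
[31] read 'b'  n6⇒n12
[32] read 'b'  n12⇒n13
[33] read 'b'  n13⇒n14  → match P5@[29:33]
[34] read 'c'  n14⇒n5 ·f  → match P2@[33:34]
[35] read 'b'  n5⇒n2 ·f  → match P0@[34:35]
[36] read 'c'  n2⇒n5 ·f  → match P2@[35:36]
[37] read 'b'  n5⇒n2 ·f  → match P0@[36:37]
[38] read 'b'  n2⇒n4 ·f
[39] read 'a'  n4⇒n6  → match P1@[39:39]
[40] read 'a'  n6⇒n3 ·f  → match P1@[40:40]
[41] read 'b'  n3⇒n4 ·f
[42] read 'b'  n4⇒n4 ·f
[43] read 'c'  n4⇒n5  → match P2@[42:43]
[44] read 'b'  n5⇒n2 ·f  → match P0@[43:44]
[45] read 'c'  n2⇒n5 ·f  → match P2@[44:45]
[46] read 'b'  n5⇒n2 ·f  → match P0@[45:46]
[47] read 'a'  n2⇒n8  → match P1@[47:47]
[48] read 'b'  n8⇒n9
[49] read 'a'  n9⇒n6 ·f  → match P1@[49:49]
[50] read 'c'  n6⇒n7  → match P3@[48:50]
[51] read 'b'  n7⇒n2 ·f  → match P0@[50:51]
[52] read 'a'  n2⇒n8  → match P1@[52:52]
[53] read 'b'  n8⇒n9
[54] read 'b'  n9⇒n10
[55] read 'b'  n10⇒n11  → match P4@[50:55],P5@[51:55]
[56] read 'c'  n11⇒n5 ·f  → match P2@[55:56]
[57] read 'b'  n5⇒n2 ·f  → match P0@[56:57]
[58] read 'c'  n2⇒n5 ·f  → match P2@[57:58]
[59] read 'b'  n5⇒n2 ·f  → match P0@[58:59]
[60] read 'a'  n2⇒n8  → match P1@[60:60]
[61] read 'b'  n8⇒n9
[62] read 'a'  n9⇒n6 ·f  → match P1@[62:62]
[63] read 'b'  n6⇒n12
[64] read 'c'  n12⇒n5 ·f  → match P2@[63:64]
[65] read 'b'  n5⇒n2 ·f  → match P0@[64:65]
[66] read 'b'  n2⇒n4 ·f
[67] read 'a'  n4⇒n6  → match P1@[67:67]
[68] read 'c'  n6⇒n7  → match P3@[66:68]
[69] read 'c'  n7⇒n1 ·f
[70] read 'b'  n1⇒n2  → match P0@[69:70]
[71] read 'b'  n2⇒n4 ·f
[72] read 'a'  n4⇒n6  → match P1@[72:72]
[73] read 'b'  n6⇒n12
[74] read 'b'  n12⇒n13
[75] read 'b'  n13⇒n14  → match P5@[71:75]
[76] read 'a'  n14⇒n6 ·f  → match P1@[76:76]
[77] read 'c'  n6⇒n7  → match P3@[75:77]
[78] read 'b'  n7⇒n2 ·f  → match P0@[77:78]
[79] read 'c'  n2⇒n5 ·f  → match P2@[78:79]

Result: [[1,1],[4,5],[7,2],[9,1],[11,1],[12,3],[13,0],[14,1],[17,4],[17,5],[18,1],[19,1],[22,0],[23,2],[26,1],[27,1],[30,1],[33,5],[34,2],[35,0],[36,2],[37,0],[39,1],[40,1],[43,2],[44,0],[45,2],[46,0],[47,1],[49,1],[50,3],[51,0],[52,1],[55,4],[55,5],[56,2],[57,0],[58,2],[59,0],[60,1],[62,1],[64,2],[65,0],[67,1],[68,3],[70,0],[72,1],[75,5],[76,1],[77,3],[78,0],[79,2]]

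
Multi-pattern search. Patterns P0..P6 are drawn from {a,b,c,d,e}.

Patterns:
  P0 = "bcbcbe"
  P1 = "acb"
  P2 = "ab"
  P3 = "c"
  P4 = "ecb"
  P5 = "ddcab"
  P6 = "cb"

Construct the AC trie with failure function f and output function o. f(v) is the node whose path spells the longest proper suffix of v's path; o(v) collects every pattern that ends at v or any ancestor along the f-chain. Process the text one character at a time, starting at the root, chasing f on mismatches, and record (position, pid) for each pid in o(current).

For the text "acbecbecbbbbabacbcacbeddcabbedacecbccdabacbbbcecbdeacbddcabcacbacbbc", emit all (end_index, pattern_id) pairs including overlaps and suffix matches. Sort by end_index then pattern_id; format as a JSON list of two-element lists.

Build:
Trie nodes:
  n0 'ε': a→7 b→1 c→11 d→15 e→12
  n1 'b': c→2
  n2 'bc': b→3
  n3 'bcb': c→4
  n4 'bcbc': b→5
  n5 'bcbcb': e→6
  n6 'bcbcbe': ·  ←P0
  n7 'a': b→10 c→8
  n8 'ac': b→9
  n9 'acb': ·  ←P1
  n10 'ab': ·  ←P2
  n11 'c': b→20  ←P3
  n12 'e': c→13
  n13 'ec': b→14
  n14 'ecb': ·  ←P4
  n15 'd': d→16
  n16 'dd': c→17
  n17 'ddc': a→18
  n18 'ddca': b→19
  n19 'ddcab': ·  ←P5
  n20 'cb': ·  ←P6

BFS fail/out derivation:
  fail(1) 'b': from fail(0)=0 chase 'b': 0 ⇒ 0;  out=∅∪out(0)=∅
  fail(7) 'a': from fail(0)=0 chase 'a': 0 ⇒ 0;  out=∅∪out(0)=∅
  fail(11) 'c': from fail(0)=0 chase 'c': 0 ⇒ 0;  out={3}∪out(0)={3}
  fail(12) 'e': from fail(0)=0 chase 'e': 0 ⇒ 0;  out=∅∪out(0)=∅
  fail(15) 'd': from fail(0)=0 chase 'd': 0 ⇒ 0;  out=∅∪out(0)=∅
  fail(2) 'bc': from fail(1)=0 chase 'c': 0 ⇒ 11;  out=∅∪out(11)={3}
  fail(8) 'ac': from fail(7)=0 chase 'c': 0 ⇒ 11;  out=∅∪out(11)={3}
  fail(10) 'ab': from fail(7)=0 chase 'b': 0 ⇒ 1;  out={2}∪out(1)={2}
  fail(13) 'ec': from fail(12)=0 chase 'c': 0 ⇒ 11;  out=∅∪out(11)={3}
  fail(16) 'dd': from fail(15)=0 chase 'd': 0 ⇒ 15;  out=∅∪out(15)=∅
  fail(20) 'cb': from fail(11)=0 chase 'b': 0 ⇒ 1;  out={6}∪out(1)={6}
  fail(3) 'bcb': from fail(2)=11 chase 'b': 11 ⇒ 20;  out=∅∪out(20)={6}
  fail(9) 'acb': from fail(8)=11 chase 'b': 11 ⇒ 20;  out={1}∪out(20)={1,6}
  fail(14) 'ecb': from fail(13)=11 chase 'b': 11 ⇒ 20;  out={4}∪out(20)={4,6}
  fail(17) 'ddc': from fail(16)=15 chase 'c': 15→0 ⇒ 11;  out=∅∪out(11)={3}
  fail(4) 'bcbc': from fail(3)=20 chase 'c': 20→1 ⇒ 2;  out=∅∪out(2)={3}
  fail(18) 'ddca': from fail(17)=11 chase 'a': 11→0 ⇒ 7;  out=∅∪out(7)=∅
  fail(5) 'bcbcb': from fail(4)=2 chase 'b': 2 ⇒ 3;  out=∅∪out(3)={6}
  fail(19) 'ddcab': from fail(18)=7 chase 'b': 7 ⇒ 10;  out={5}∪out(10)={2,5}
  fail(6) 'bcbcbe': from fail(5)=3 chase 'e': 3→20→1→0 ⇒ 12;  out={0}∪out(12)={0}

Scan:
i=0 'a': node 0→7
i=1 'c': node 7→8  emit P3@[1:1]
i=2 'b': node 8→9  emit P1@[0:2],P6@[1:2]
i=3 'e': node 9→12 (fail-walked)
i=4 'c': node 12→13  emit P3@[4:4]
i=5 'b': node 13→14  emit P4@[3:5],P6@[4:5]
i=6 'e': node 14→12 (fail-walked)
i=7 'c': node 12→13  emit P3@[7:7]
i=8 'b': node 13→14  emit P4@[6:8],P6@[7:8]
i=9 'b': node 14→1 (fail-walked)
i=10 'b': node 1→1 (fail-walked)
i=11 'b': node 1→1 (fail-walked)
i=12 'a': node 1→7 (fail-walked)
i=13 'b': node 7→10  emit P2@[12:13]
i=14 'a': node 10→7 (fail-walked)
i=15 'c': node 7→8  emit P3@[15:15]
i=16 'b': node 8→9  emit P1@[14:16],P6@[15:16]
i=17 'c': node 9→2 (fail-walked)  emit P3@[17:17]
i=18 'a': node 2→7 (fail-walked)
i=19 'c': node 7→8  emit P3@[19:19]
i=20 'b': node 8→9  emit P1@[18:20],P6@[19:20]
i=21 'e': node 9→12 (fail-walked)
i=22 'd': node 12→15 (fail-walked)
i=23 'd': node 15→16
i=24 'c': node 16→17  emit P3@[24:24]
i=25 'a': node 17→18
i=26 'b': node 18→19  emit P2@[25:26],P5@[22:26]
i=27 'b': node 19→1 (fail-walked)
i=28 'e': node 1→12 (fail-walked)
i=29 'd': node 12→15 (fail-walked)
i=30 'a': node 15→7 (fail-walked)
i=31 'c': node 7→8  emit P3@[31:31]
i=32 'e': node 8→12 (fail-walked)
i=33 'c': node 12→13  emit P3@[33:33]
i=34 'b': node 13→14  emit P4@[32:34],P6@[33:34]
i=35 'c': node 14→2 (fail-walked)  emit P3@[35:35]
i=36 'c': node 2→11 (fail-walked)  emit P3@[36:36]
i=37 'd': node 11→15 (fail-walked)
i=38 'a': node 15→7 (fail-walked)
i=39 'b': node 7→10  emit P2@[38:39]
i=40 'a': node 10→7 (fail-walked)
i=41 'c': node 7→8  emit P3@[41:41]
i=42 'b': node 8→9  emit P1@[40:42],P6@[41:42]
i=43 'b': node 9→1 (fail-walked)
i=44 'b': node 1→1 (fail-walked)
i=45 'c': node 1→2  emit P3@[45:45]
i=46 'e': node 2→12 (fail-walked)
i=47 'c': node 12→13  emit P3@[47:47]
i=48 'b': node 13→14  emit P4@[46:48],P6@[47:48]
i=49 'd': node 14→15 (fail-walked)
i=50 'e': node 15→12 (fail-walked)
i=51 'a': node 12→7 (fail-walked)
i=52 'c': node 7→8  emit P3@[52:52]
i=53 'b': node 8→9  emit P1@[51:53],P6@[52:53]
i=54 'd': node 9→15 (fail-walked)
i=55 'd': node 15→16
i=56 'c': node 16→17  emit P3@[56:56]
i=57 'a': node 17→18
i=58 'b': node 18→19  emit P2@[57:58],P5@[54:58]
i=59 'c': node 19→2 (fail-walked)  emit P3@[59:59]
i=60 'a': node 2→7 (fail-walked)
i=61 'c': node 7→8  emit P3@[61:61]
i=62 'b': node 8→9  emit P1@[60:62],P6@[61:62]
i=63 'a': node 9→7 (fail-walked)
i=64 'c': node 7→8  emit P3@[64:64]
i=65 'b': node 8→9  emit P1@[63:65],P6@[64:65]
i=66 'b': node 9→1 (fail-walked)
i=67 'c': node 1→2  emit P3@[67:67]

All matches (sorted): [[1,3],[2,1],[2,6],[4,3],[5,4],[5,6],[7,3],[8,4],[8,6],[13,2],[15,3],[16,1],[16,6],[17,3],[19,3],[20,1],[20,6],[24,3],[26,2],[26,5],[31,3],[33,3],[34,4],[34,6],[35,3],[36,3],[39,2],[41,3],[42,1],[42,6],[45,3],[47,3],[48,4],[48,6],[52,3],[53,1],[53,6],[56,3],[58,2],[58,5],[59,3],[61,3],[62,1],[62,6],[64,3],[65,1],[65,6],[67,3]]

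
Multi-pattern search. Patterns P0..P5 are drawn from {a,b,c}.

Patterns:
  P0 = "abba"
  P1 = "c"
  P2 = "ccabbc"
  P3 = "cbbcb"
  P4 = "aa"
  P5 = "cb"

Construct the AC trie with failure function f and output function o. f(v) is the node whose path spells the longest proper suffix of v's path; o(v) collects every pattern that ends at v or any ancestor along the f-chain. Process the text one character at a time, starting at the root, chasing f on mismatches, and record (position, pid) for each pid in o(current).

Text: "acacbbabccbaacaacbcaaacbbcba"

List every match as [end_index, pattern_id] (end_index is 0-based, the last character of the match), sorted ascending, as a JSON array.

Build:
Trie (insert patterns):
  0='ε' goto a→1 c→5
  1='a' goto a→15 b→2
  2='ab' goto b→3
  3='abb' goto a→4
  4='abba' goto ·  [P0 ends]
  5='c' goto b→11 c→6  [P1 ends]
  6='cc' goto a→7
  7='cca' goto b→8
  8='ccab' goto b→9
  9='ccabb' goto c→10
  10='ccabbc' goto ·  [P2 ends]
  11='cb' goto b→12  [P5 ends]
  12='cbb' goto c→13
  13='cbbc' goto b→14
  14='cbbcb' goto ·  [P3 ends]
  15='aa' goto ·  [P4 ends]

Failure links (BFS by depth):
  n1('a'): parent n0 fail=0; on 'a' 0 → fail=0;  out ∅∪∅=∅
  n5('c'): parent n0 fail=0; on 'c' 0 → fail=0;  out {1}∪∅={1}
  n2('ab'): parent n1 fail=0; on 'b' 0 → fail=0;  out ∅∪∅=∅
  n6('cc'): parent n5 fail=0; on 'c' 0 → fail=5;  out ∅∪{1}={1}
  n11('cb'): parent n5 fail=0; on 'b' 0 → fail=0;  out {5}∪∅={5}
  n15('aa'): parent n1 fail=0; on 'a' 0 → fail=1;  out {4}∪∅={4}
  n3('abb'): parent n2 fail=0; on 'b' 0 → fail=0;  out ∅∪∅=∅
  n7('cca'): parent n6 fail=5; on 'a' 5→0 → fail=1;  out ∅∪∅=∅
  n12('cbb'): parent n11 fail=0; on 'b' 0 → fail=0;  out ∅∪∅=∅
  n4('abba'): parent n3 fail=0; on 'a' 0 → fail=1;  out {0}∪∅={0}
  n8('ccab'): parent n7 fail=1; on 'b' 1 → fail=2;  out ∅∪∅=∅
  n13('cbbc'): parent n12 fail=0; on 'c' 0 → fail=5;  out ∅∪{1}={1}
  n9('ccabb'): parent n8 fail=2; on 'b' 2 → fail=3;  out ∅∪∅=∅
  n14('cbbcb'): parent n13 fail=5; on 'b' 5 → fail=11;  out {3}∪{5}={3,5}
  n10('ccabbc'): parent n9 fail=3; on 'c' 3→0 → fail=5;  out {2}∪{1}={1,2}

Run:
pos 0 'a': at 1
pos 1 'c': at 5 ·f  emit P1@[1:1]
pos 2 'a': at 1 ·f
pos 3 'c': at 5 ·f  emit P1@[3:3]
pos 4 'b': at 11  emit P5@[3:4]
pos 5 'b': at 12
pos 6 'a': at 1 ·f
pos 7 'b': at 2
pos 8 'c': at 5 ·f  emit P1@[8:8]
pos 9 'c': at 6  emit P1@[9:9]
pos 10 'b': at 11 ·f  emit P5@[9:10]
pos 11 'a': at 1 ·f
pos 12 'a': at 15  emit P4@[11:12]
pos 13 'c': at 5 ·f  emit P1@[13:13]
pos 14 'a': at 1 ·f
pos 15 'a': at 15  emit P4@[14:15]
pos 16 'c': at 5 ·f  emit P1@[16:16]
pos 17 'b': at 11  emit P5@[16:17]
pos 18 'c': at 5 ·f  emit P1@[18:18]
pos 19 'a': at 1 ·f
pos 20 'a': at 15  emit P4@[19:20]
pos 21 'a': at 15 ·f  emit P4@[20:21]
pos 22 'c': at 5 ·f  emit P1@[22:22]
pos 23 'b': at 11  emit P5@[22:23]
pos 24 'b': at 12
pos 25 'c': at 13  emit P1@[25:25]
pos 26 'b': at 14  emit P3@[22:26],P5@[25:26]
pos 27 'a': at 1 ·f

Result: [[1,1],[3,1],[4,5],[8,1],[9,1],[10,5],[12,4],[13,1],[15,4],[16,1],[17,5],[18,1],[20,4],[21,4],[22,1],[23,5],[25,1],[26,3],[26,5]]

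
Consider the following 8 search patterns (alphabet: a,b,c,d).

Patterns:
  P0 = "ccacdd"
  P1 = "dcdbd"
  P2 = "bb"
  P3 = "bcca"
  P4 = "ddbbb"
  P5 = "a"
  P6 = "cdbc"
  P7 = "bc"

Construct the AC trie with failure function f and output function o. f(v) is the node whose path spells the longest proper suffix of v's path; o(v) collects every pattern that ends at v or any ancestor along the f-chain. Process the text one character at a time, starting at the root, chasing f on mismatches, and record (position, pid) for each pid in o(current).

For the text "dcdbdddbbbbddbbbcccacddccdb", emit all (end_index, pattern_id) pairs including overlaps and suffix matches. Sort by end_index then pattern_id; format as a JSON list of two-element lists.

Build:
Trie (insert patterns):
  n0 'ε': a→21 b→12 c→1 d→7
  n1 'c': c→2 d→22
  n2 'cc': a→3
  n3 'cca': c→4
  n4 'ccac': d→5
  n5 'ccacd': d→6
  n6 'ccacdd': ·  [P0 ends]
  n7 'd': c→8 d→17
  n8 'dc': d→9
  n9 'dcd': b→10
  n10 'dcdb': d→11
  n11 'dcdbd': ·  [P1 ends]
  n12 'b': b→13 c→14
  n13 'bb': ·  [P2 ends]
  n14 'bc': c→15  [P7 ends]
  n15 'bcc': a→16
  n16 'bcca': ·  [P3 ends]
  n17 'dd': b→18
  n18 'ddb': b→19
  n19 'ddbb': b→20
  n20 'ddbbb': ·  [P4 ends]
  n21 'a': ·  [P5 ends]
  n22 'cd': b→23
  n23 'cdb': c→24
  n24 'cdbc': ·  [P6 ends]

BFS fail/out derivation:
  fail(1) 'c': from fail(0)=0 chase 'c': 0 ⇒ 0;  out=∅∪out(0)=∅
  fail(7) 'd': from fail(0)=0 chase 'd': 0 ⇒ 0;  out=∅∪out(0)=∅
  fail(12) 'b': from fail(0)=0 chase 'b': 0 ⇒ 0;  out=∅∪out(0)=∅
  fail(21) 'a': from fail(0)=0 chase 'a': 0 ⇒ 0;  out={5}∪out(0)={5}
  fail(2) 'cc': from fail(1)=0 chase 'c': 0 ⇒ 1;  out=∅∪out(1)=∅
  fail(8) 'dc': from fail(7)=0 chase 'c': 0 ⇒ 1;  out=∅∪out(1)=∅
  fail(13) 'bb': from fail(12)=0 chase 'b': 0 ⇒ 12;  out={2}∪out(12)={2}
  fail(14) 'bc': from fail(12)=0 chase 'c': 0 ⇒ 1;  out={7}∪out(1)={7}
  fail(17) 'dd': from fail(7)=0 chase 'd': 0 ⇒ 7;  out=∅∪out(7)=∅
  fail(22) 'cd': from fail(1)=0 chase 'd': 0 ⇒ 7;  out=∅∪out(7)=∅
  fail(3) 'cca': from fail(2)=1 chase 'a': 1→0 ⇒ 21;  out=∅∪out(21)={5}
  fail(9) 'dcd': from fail(8)=1 chase 'd': 1 ⇒ 22;  out=∅∪out(22)=∅
  fail(15) 'bcc': from fail(14)=1 chase 'c': 1 ⇒ 2;  out=∅∪out(2)=∅
  fail(18) 'ddb': from fail(17)=7 chase 'b': 7→0 ⇒ 12;  out=∅∪out(12)=∅
  fail(23) 'cdb': from fail(22)=7 chase 'b': 7→0 ⇒ 12;  out=∅∪out(12)=∅
  fail(4) 'ccac': from fail(3)=21 chase 'c': 21→0 ⇒ 1;  out=∅∪out(1)=∅
  fail(10) 'dcdb': from fail(9)=22 chase 'b': 22 ⇒ 23;  out=∅∪out(23)=∅
  fail(16) 'bcca': from fail(15)=2 chase 'a': 2 ⇒ 3;  out={3}∪out(3)={3,5}
  fail(19) 'ddbb': from fail(18)=12 chase 'b': 12 ⇒ 13;  out=∅∪out(13)={2}
  fail(24) 'cdbc': from fail(23)=12 chase 'c': 12 ⇒ 14;  out={6}∪out(14)={6,7}
  fail(5) 'ccacd': from fail(4)=1 chase 'd': 1 ⇒ 22;  out=∅∪out(22)=∅
  fail(11) 'dcdbd': from fail(10)=23 chase 'd': 23→12→0 ⇒ 7;  out={1}∪out(7)={1}
  fail(20) 'ddbbb': from fail(19)=13 chase 'b': 13→12 ⇒ 13;  out={4}∪out(13)={2,4}
  fail(6) 'ccacdd': from fail(5)=22 chase 'd': 22→7 ⇒ 17;  out={0}∪out(17)={0}

Run:
pos 0 'd': at 7
pos 1 'c': at 8
pos 2 'd': at 9
pos 3 'b': at 10
pos 4 'd': at 11  emit P1@[0:4]
pos 5 'd': at 17 (fail-walked)
pos 6 'd': at 17 (fail-walked)
pos 7 'b': at 18
pos 8 'b': at 19  emit P2@[7:8]
pos 9 'b': at 20  emit P2@[8:9],P4@[5:9]
pos 10 'b': at 13 (fail-walked)  emit P2@[9:10]
pos 11 'd': at 7 (fail-walked)
pos 12 'd': at 17
pos 13 'b': at 18
pos 14 'b': at 19  emit P2@[13:14]
pos 15 'b': at 20  emit P2@[14:15],P4@[11:15]
pos 16 'c': at 14 (fail-walked)  emit P7@[15:16]
pos 17 'c': at 15
pos 18 'c': at 2 (fail-walked)
pos 19 'a': at 3  emit P5@[19:19]
pos 20 'c': at 4
pos 21 'd': at 5
pos 22 'd': at 6  emit P0@[17:22]
pos 23 'c': at 8 (fail-walked)
pos 24 'c': at 2 (fail-walked)
pos 25 'd': at 22 (fail-walked)
pos 26 'b': at 23

All matches (sorted): [[4,1],[8,2],[9,2],[9,4],[10,2],[14,2],[15,2],[15,4],[16,7],[19,5],[22,0]]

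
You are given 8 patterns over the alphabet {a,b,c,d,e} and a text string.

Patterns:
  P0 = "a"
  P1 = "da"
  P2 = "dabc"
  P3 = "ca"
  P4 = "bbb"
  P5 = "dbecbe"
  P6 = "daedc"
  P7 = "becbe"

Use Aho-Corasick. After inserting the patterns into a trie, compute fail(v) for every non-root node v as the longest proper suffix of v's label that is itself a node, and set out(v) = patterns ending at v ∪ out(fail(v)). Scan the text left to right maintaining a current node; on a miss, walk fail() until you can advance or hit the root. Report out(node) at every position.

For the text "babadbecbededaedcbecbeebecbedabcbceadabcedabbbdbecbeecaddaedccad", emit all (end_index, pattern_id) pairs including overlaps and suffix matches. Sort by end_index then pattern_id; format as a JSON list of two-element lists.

Build:
Trie (insert patterns):
  0='ε' goto a→1 b→8 c→6 d→2
  1='a' goto ·  [P0 ends]
  2='d' goto a→3 b→11
  3='da' goto b→4 e→16  [P1 ends]
  4='dab' goto c→5
  5='dabc' goto ·  [P2 ends]
  6='c' goto a→7
  7='ca' goto ·  [P3 ends]
  8='b' goto b→9 e→19
  9='bb' goto b→10
  10='bbb' goto ·  [P4 ends]
  11='db' goto e→12
  12='dbe' goto c→13
  13='dbec' goto b→14
  14='dbecb' goto e→15
  15='dbecbe' goto ·  [P5 ends]
  16='dae' goto d→17
  17='daed' goto c→18
  18='daedc' goto ·  [P6 ends]
  19='be' goto c→20
  20='bec' goto b→21
  21='becb' goto e→22
  22='becbe' goto ·  [P7 ends]

BFS fail/out derivation:
  n1('a'): parent n0 fail=0; on 'a' 0 → fail=0;  out {0}∪∅={0}
  n2('d'): parent n0 fail=0; on 'd' 0 → fail=0;  out ∅∪∅=∅
  n6('c'): parent n0 fail=0; on 'c' 0 → fail=0;  out ∅∪∅=∅
  n8('b'): parent n0 fail=0; on 'b' 0 → fail=0;  out ∅∪∅=∅
  n3('da'): parent n2 fail=0; on 'a' 0 → fail=1;  out {1}∪{0}={0,1}
  n7('ca'): parent n6 fail=0; on 'a' 0 → fail=1;  out {3}∪{0}={0,3}
  n9('bb'): parent n8 fail=0; on 'b' 0 → fail=8;  out ∅∪∅=∅
  n11('db'): parent n2 fail=0; on 'b' 0 → fail=8;  out ∅∪∅=∅
  n19('be'): parent n8 fail=0; on 'e' 0 → fail=0;  out ∅∪∅=∅
  n4('dab'): parent n3 fail=1; on 'b' 1→0 → fail=8;  out ∅∪∅=∅
  n10('bbb'): parent n9 fail=8; on 'b' 8 → fail=9;  out {4}∪∅={4}
  n12('dbe'): parent n11 fail=8; on 'e' 8 → fail=19;  out ∅∪∅=∅
  n16('dae'): parent n3 fail=1; on 'e' 1→0 → fail=0;  out ∅∪∅=∅
  n20('bec'): parent n19 fail=0; on 'c' 0 → fail=6;  out ∅∪∅=∅
  n5('dabc'): parent n4 fail=8; on 'c' 8→0 → fail=6;  out {2}∪∅={2}
  n13('dbec'): parent n12 fail=19; on 'c' 19 → fail=20;  out ∅∪∅=∅
  n17('daed'): parent n16 fail=0; on 'd' 0 → fail=2;  out ∅∪∅=∅
  n21('becb'): parent n20 fail=6; on 'b' 6→0 → fail=8;  out ∅∪∅=∅
  n14('dbecb'): parent n13 fail=20; on 'b' 20 → fail=21;  out ∅∪∅=∅
  n18('daedc'): parent n17 fail=2; on 'c' 2→0 → fail=6;  out {6}∪∅={6}
  n22('becbe'): parent n21 fail=8; on 'e' 8 → fail=19;  out {7}∪∅={7}
  n15('dbecbe'): parent n14 fail=21; on 'e' 21 → fail=22;  out {5}∪{7}={5,7}

Scan:
i=0 'b': node 0→8
i=1 'a': node 8→1 (via fail)  ** P0@[1:1]
i=2 'b': node 1→8 (via fail)
i=3 'a': node 8→1 (via fail)  ** P0@[3:3]
i=4 'd': node 1→2 (via fail)
i=5 'b': node 2→11
i=6 'e': node 11→12
i=7 'c': node 12→13
i=8 'b': node 13→14
i=9 'e': node 14→15  ** P5@[4:9],P7@[5:9]
i=10 'd': node 15→2 (via fail)
i=11 'e': node 2→0 (via fail)
i=12 'd': node 0→2
i=13 'a': node 2→3  ** P0@[13:13],P1@[12:13]
i=14 'e': node 3→16
i=15 'd': node 16→17
i=16 'c': node 17→18  ** P6@[12:16]
i=17 'b': node 18→8 (via fail)
i=18 'e': node 8→19
i=19 'c': node 19→20
i=20 'b': node 20→21
i=21 'e': node 21→22  ** P7@[17:21]
i=22 'e': node 22→0 (via fail)
i=23 'b': node 0→8
i=24 'e': node 8→19
i=25 'c': node 19→20
i=26 'b': node 20→21
i=27 'e': node 21→22  ** P7@[23:27]
i=28 'd': node 22→2 (via fail)
i=29 'a': node 2→3  ** P0@[29:29],P1@[28:29]
i=30 'b': node 3→4
i=31 'c': node 4→5  ** P2@[28:31]
i=32 'b': node 5→8 (via fail)
i=33 'c': node 8→6 (via fail)
i=34 'e': node 6→0 (via fail)
i=35 'a': node 0→1  ** P0@[35:35]
i=36 'd': node 1→2 (via fail)
i=37 'a': node 2→3  ** P0@[37:37],P1@[36:37]
i=38 'b': node 3→4
i=39 'c': node 4→5  ** P2@[36:39]
i=40 'e': node 5→0 (via fail)
i=41 'd': node 0→2
i=42 'a': node 2→3  ** P0@[42:42],P1@[41:42]
i=43 'b': node 3→4
i=44 'b': node 4→9 (via fail)
i=45 'b': node 9→10  ** P4@[43:45]
i=46 'd': node 10→2 (via fail)
i=47 'b': node 2→11
i=48 'e': node 11→12
i=49 'c': node 12→13
i=50 'b': node 13→14
i=51 'e': node 14→15  ** P5@[46:51],P7@[47:51]
i=52 'e': node 15→0 (via fail)
i=53 'c': node 0→6
i=54 'a': node 6→7  ** P0@[54:54],P3@[53:54]
i=55 'd': node 7→2 (via fail)
i=56 'd': node 2→2 (via fail)
i=57 'a': node 2→3  ** P0@[57:57],P1@[56:57]
i=58 'e': node 3→16
i=59 'd': node 16→17
i=60 'c': node 17→18  ** P6@[56:60]
i=61 'c': node 18→6 (via fail)
i=62 'a': node 6→7  ** P0@[62:62],P3@[61:62]
i=63 'd': node 7→2 (via fail)

All matches (sorted): [[1,0],[3,0],[9,5],[9,7],[13,0],[13,1],[16,6],[21,7],[27,7],[29,0],[29,1],[31,2],[35,0],[37,0],[37,1],[39,2],[42,0],[42,1],[45,4],[51,5],[51,7],[54,0],[54,3],[57,0],[57,1],[60,6],[62,0],[62,3]]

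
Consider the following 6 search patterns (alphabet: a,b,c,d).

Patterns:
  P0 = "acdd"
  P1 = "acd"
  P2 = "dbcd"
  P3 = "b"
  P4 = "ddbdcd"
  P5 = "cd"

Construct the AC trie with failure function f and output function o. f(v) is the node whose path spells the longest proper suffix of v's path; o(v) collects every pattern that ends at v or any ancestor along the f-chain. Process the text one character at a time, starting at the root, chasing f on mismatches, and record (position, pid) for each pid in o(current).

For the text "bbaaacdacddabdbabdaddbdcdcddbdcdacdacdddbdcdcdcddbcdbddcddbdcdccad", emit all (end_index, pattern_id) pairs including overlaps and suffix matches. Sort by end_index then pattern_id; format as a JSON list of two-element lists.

Build automaton:
Trie (insert patterns):
  0='ε' goto a→1 b→9 c→15 d→5
  1='a' goto c→2
  2='ac' goto d→3
  3='acd' goto d→4  [P1 ends]
  4='acdd' goto ·  [P0 ends]
  5='d' goto b→6 d→10
  6='db' goto c→7
  7='dbc' goto d→8
  8='dbcd' goto ·  [P2 ends]
  9='b' goto ·  [P3 ends]
  10='dd' goto b→11
  11='ddb' goto d→12
  12='ddbd' goto c→13
  13='ddbdc' goto d→14
  14='ddbdcd' goto ·  [P4 ends]
  15='c' goto d→16
  16='cd' goto ·  [P5 ends]

BFS fail/out derivation:
  n1('a'): parent n0 fail=0; on 'a' 0 → fail=0;  out ∅∪∅=∅
  n5('d'): parent n0 fail=0; on 'd' 0 → fail=0;  out ∅∪∅=∅
  n9('b'): parent n0 fail=0; on 'b' 0 → fail=0;  out {3}∪∅={3}
  n15('c'): parent n0 fail=0; on 'c' 0 → fail=0;  out ∅∪∅=∅
  n2('ac'): parent n1 fail=0; on 'c' 0 → fail=15;  out ∅∪∅=∅
  n6('db'): parent n5 fail=0; on 'b' 0 → fail=9;  out ∅∪{3}={3}
  n10('dd'): parent n5 fail=0; on 'd' 0 → fail=5;  out ∅∪∅=∅
  n16('cd'): parent n15 fail=0; on 'd' 0 → fail=5;  out {5}∪∅={5}
  n3('acd'): parent n2 fail=15; on 'd' 15 → fail=16;  out {1}∪{5}={1,5}
  n7('dbc'): parent n6 fail=9; on 'c' 9→0 → fail=15;  out ∅∪∅=∅
  n11('ddb'): parent n10 fail=5; on 'b' 5 → fail=6;  out ∅∪{3}={3}
  n4('acdd'): parent n3 fail=16; on 'd' 16→5 → fail=10;  out {0}∪∅={0}
  n8('dbcd'): parent n7 fail=15; on 'd' 15 → fail=16;  out {2}∪{5}={2,5}
  n12('ddbd'): parent n11 fail=6; on 'd' 6→9→0 → fail=5;  out ∅∪∅=∅
  n13('ddbdc'): parent n12 fail=5; on 'c' 5→0 → fail=15;  out ∅∪∅=∅
  n14('ddbdcd'): parent n13 fail=15; on 'd' 15 → fail=16;  out {4}∪{5}={4,5}

Scan:
[0] read 'b'  n0⇒n9  → match P3@[0:0]
[1] read 'b'  n9⇒n9 (fail-walked)  → match P3@[1:1]
[2] read 'a'  n9⇒n1 (fail-walked)
[3] read 'a'  n1⇒n1 (fail-walked)
[4] read 'a'  n1⇒n1 (fail-walked)
[5] read 'c'  n1⇒n2
[6] read 'd'  n2⇒n3  → match P1@[4:6],P5@[5:6]
[7] read 'a'  n3⇒n1 (fail-walked)
[8] read 'c'  n1⇒n2
[9] read 'd'  n2⇒n3  → match P1@[7:9],P5@[8:9]
[10] read 'd'  n3⇒n4  → match P0@[7:10]
[11] read 'a'  n4⇒n1 (fail-walked)
[12] read 'b'  n1⇒n9 (fail-walked)  → match P3@[12:12]
[13] read 'd'  n9⇒n5 (fail-walked)
[14] read 'b'  n5⇒n6  → match P3@[14:14]
[15] read 'a'  n6⇒n1 (fail-walked)
[16] read 'b'  n1⇒n9 (fail-walked)  → match P3@[16:16]
[17] read 'd'  n9⇒n5 (fail-walked)
[18] read 'a'  n5⇒n1 (fail-walked)
[19] read 'd'  n1⇒n5 (fail-walked)
[20] read 'd'  n5⇒n10
[21] read 'b'  n10⇒n11  → match P3@[21:21]
[22] read 'd'  n11⇒n12
[23] read 'c'  n12⇒n13
[24] read 'd'  n13⇒n14  → match P4@[19:24],P5@[23:24]
[25] read 'c'  n14⇒n15 (fail-walked)
[26] read 'd'  n15⇒n16  → match P5@[25:26]
[27] read 'd'  n16⇒n10 (fail-walked)
[28] read 'b'  n10⇒n11  → match P3@[28:28]
[29] read 'd'  n11⇒n12
[30] read 'c'  n12⇒n13
[31] read 'd'  n13⇒n14  → match P4@[26:31],P5@[30:31]
[32] read 'a'  n14⇒n1 (fail-walked)
[33] read 'c'  n1⇒n2
[34] read 'd'  n2⇒n3  → match P1@[32:34],P5@[33:34]
[35] read 'a'  n3⇒n1 (fail-walked)
[36] read 'c'  n1⇒n2
[37] read 'd'  n2⇒n3  → match P1@[35:37],P5@[36:37]
[38] read 'd'  n3⇒n4  → match P0@[35:38]
[39] read 'd'  n4⇒n10 (fail-walked)
[40] read 'b'  n10⇒n11  → match P3@[40:40]
[41] read 'd'  n11⇒n12
[42] read 'c'  n12⇒n13
[43] read 'd'  n13⇒n14  → match P4@[38:43],P5@[42:43]
[44] read 'c'  n14⇒n15 (fail-walked)
[45] read 'd'  n15⇒n16  → match P5@[44:45]
[46] read 'c'  n16⇒n15 (fail-walked)
[47] read 'd'  n15⇒n16  → match P5@[46:47]
[48] read 'd'  n16⇒n10 (fail-walked)
[49] read 'b'  n10⇒n11  → match P3@[49:49]
[50] read 'c'  n11⇒n7 (fail-walked)
[51] read 'd'  n7⇒n8  → match P2@[48:51],P5@[50:51]
[52] read 'b'  n8⇒n6 (fail-walked)  → match P3@[52:52]
[53] read 'd'  n6⇒n5 (fail-walked)
[54] read 'd'  n5⇒n10
[55] read 'c'  n10⇒n15 (fail-walked)
[56] read 'd'  n15⇒n16  → match P5@[55:56]
[57] read 'd'  n16⇒n10 (fail-walked)
[58] read 'b'  n10⇒n11  → match P3@[58:58]
[59] read 'd'  n11⇒n12
[60] read 'c'  n12⇒n13
[61] read 'd'  n13⇒n14  → match P4@[56:61],P5@[60:61]
[62] read 'c'  n14⇒n15 (fail-walked)
[63] read 'c'  n15⇒n15 (fail-walked)
[64] read 'a'  n15⇒n1 (fail-walked)
[65] read 'd'  n1⇒n5 (fail-walked)

Result: [[0,3],[1,3],[6,1],[6,5],[9,1],[9,5],[10,0],[12,3],[14,3],[16,3],[21,3],[24,4],[24,5],[26,5],[28,3],[31,4],[31,5],[34,1],[34,5],[37,1],[37,5],[38,0],[40,3],[43,4],[43,5],[45,5],[47,5],[49,3],[51,2],[51,5],[52,3],[56,5],[58,3],[61,4],[61,5]]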